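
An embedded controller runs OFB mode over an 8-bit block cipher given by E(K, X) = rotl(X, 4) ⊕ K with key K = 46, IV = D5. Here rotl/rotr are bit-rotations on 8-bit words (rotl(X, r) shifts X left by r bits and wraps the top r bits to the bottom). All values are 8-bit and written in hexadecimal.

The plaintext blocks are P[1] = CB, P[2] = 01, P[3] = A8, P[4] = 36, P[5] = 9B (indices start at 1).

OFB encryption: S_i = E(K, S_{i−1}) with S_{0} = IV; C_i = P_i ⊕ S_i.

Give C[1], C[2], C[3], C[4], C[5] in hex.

C[1]: S = E(K, D5) = 1B; CB ⊕ 1B = D0.
C[2]: S = E(K, 1B) = F7; 01 ⊕ F7 = F6.
C[3]: S = E(K, F7) = 39; A8 ⊕ 39 = 91.
C[4]: S = E(K, 39) = D5; 36 ⊕ D5 = E3.
C[5]: S = E(K, D5) = 1B; 9B ⊕ 1B = 80.

C[1] = D0, C[2] = F6, C[3] = 91, C[4] = E3, C[5] = 80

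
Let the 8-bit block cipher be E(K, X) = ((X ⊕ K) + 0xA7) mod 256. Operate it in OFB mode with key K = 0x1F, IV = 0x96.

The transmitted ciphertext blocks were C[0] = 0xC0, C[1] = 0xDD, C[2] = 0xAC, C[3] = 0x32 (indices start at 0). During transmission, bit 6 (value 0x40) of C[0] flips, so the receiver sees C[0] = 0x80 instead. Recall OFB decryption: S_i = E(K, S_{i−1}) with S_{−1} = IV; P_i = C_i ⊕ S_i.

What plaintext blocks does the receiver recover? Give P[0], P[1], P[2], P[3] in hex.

P[0] = 0xB0, P[1] = 0x0B, P[2] = 0xDC, P[3] = 0x24

Only C[0] changed, to 0x80. In OFB, a change in C_i flips the same bit in P_i only; the keystream is unaffected. Decrypting the received ciphertext:
P[0]: S = E(K, 0x96) = 0x30; 0x80 ⊕ 0x30 = 0xB0.
P[1]: S = E(K, 0x30) = 0xD6; 0xDD ⊕ 0xD6 = 0x0B.
P[2]: S = E(K, 0xD6) = 0x70; 0xAC ⊕ 0x70 = 0xDC.
P[3]: S = E(K, 0x70) = 0x16; 0x32 ⊕ 0x16 = 0x24.
Blocks that differ from the original plaintext: P[0].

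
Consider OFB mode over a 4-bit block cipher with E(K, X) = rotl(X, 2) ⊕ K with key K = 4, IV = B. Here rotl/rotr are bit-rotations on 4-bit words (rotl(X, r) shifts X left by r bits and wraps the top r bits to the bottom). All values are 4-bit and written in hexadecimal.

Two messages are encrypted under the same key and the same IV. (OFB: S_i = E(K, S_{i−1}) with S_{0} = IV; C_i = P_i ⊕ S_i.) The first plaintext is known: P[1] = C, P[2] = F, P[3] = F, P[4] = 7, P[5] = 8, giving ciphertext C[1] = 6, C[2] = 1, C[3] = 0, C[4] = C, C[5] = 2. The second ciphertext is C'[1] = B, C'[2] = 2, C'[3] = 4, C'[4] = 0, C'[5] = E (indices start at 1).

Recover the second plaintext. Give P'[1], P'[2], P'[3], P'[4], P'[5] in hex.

P'[1] = 1, P'[2] = C, P'[3] = B, P'[4] = B, P'[5] = 4

In OFB with a reused IV, both messages share the same keystream S_i, so C_i ⊕ C'_i = P_i ⊕ P'_i and thus P'_i = P_i ⊕ C_i ⊕ C'_i.
P'[1]: C ⊕ 6 ⊕ B = 1.
P'[2]: F ⊕ 1 ⊕ 2 = C.
P'[3]: F ⊕ 0 ⊕ 4 = B.
P'[4]: 7 ⊕ C ⊕ 0 = B.
P'[5]: 8 ⊕ 2 ⊕ E = 4.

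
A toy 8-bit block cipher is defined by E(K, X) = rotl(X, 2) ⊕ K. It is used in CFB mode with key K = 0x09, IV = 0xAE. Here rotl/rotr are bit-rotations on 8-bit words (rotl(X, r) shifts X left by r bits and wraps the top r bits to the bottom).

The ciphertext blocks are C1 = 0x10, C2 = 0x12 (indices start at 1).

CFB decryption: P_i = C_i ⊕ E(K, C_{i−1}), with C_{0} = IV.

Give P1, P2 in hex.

P1: E(K, 0xAE) = 0xB3; 0x10 ⊕ 0xB3 = 0xA3.
P2: E(K, 0x10) = 0x49; 0x12 ⊕ 0x49 = 0x5B.

P1 = 0xA3, P2 = 0x5B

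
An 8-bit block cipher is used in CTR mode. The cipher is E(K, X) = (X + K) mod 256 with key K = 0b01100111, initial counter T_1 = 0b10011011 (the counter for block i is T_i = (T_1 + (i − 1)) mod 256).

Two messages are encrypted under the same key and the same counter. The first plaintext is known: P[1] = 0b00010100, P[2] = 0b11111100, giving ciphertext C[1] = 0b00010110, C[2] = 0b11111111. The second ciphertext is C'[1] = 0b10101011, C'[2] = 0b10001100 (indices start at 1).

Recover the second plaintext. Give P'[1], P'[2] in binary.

P'[1] = 0b10101001, P'[2] = 0b10001111

In CTR with a reused counter, both messages share the same keystream S_i, so C_i ⊕ C'_i = P_i ⊕ P'_i and thus P'_i = P_i ⊕ C_i ⊕ C'_i.
P'[1]: 0b00010100 ⊕ 0b00010110 ⊕ 0b10101011 = 0b10101001.
P'[2]: 0b11111100 ⊕ 0b11111111 ⊕ 0b10001100 = 0b10001111.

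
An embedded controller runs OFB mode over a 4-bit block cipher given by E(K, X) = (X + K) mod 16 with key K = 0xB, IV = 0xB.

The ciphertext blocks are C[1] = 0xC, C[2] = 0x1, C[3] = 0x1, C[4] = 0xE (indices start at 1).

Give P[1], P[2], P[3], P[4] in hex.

P[1] = 0xA, P[2] = 0x0, P[3] = 0xD, P[4] = 0x9

OFB decryption: S_i = E(K, S_{i−1}) with S_{0} = IV; P_i = C_i ⊕ S_i.
P[1]: S = E(K, 0xB) = 0x6; 0xC ⊕ 0x6 = 0xA.
P[2]: S = E(K, 0x6) = 0x1; 0x1 ⊕ 0x1 = 0x0.
P[3]: S = E(K, 0x1) = 0xC; 0x1 ⊕ 0xC = 0xD.
P[4]: S = E(K, 0xC) = 0x7; 0xE ⊕ 0x7 = 0x9.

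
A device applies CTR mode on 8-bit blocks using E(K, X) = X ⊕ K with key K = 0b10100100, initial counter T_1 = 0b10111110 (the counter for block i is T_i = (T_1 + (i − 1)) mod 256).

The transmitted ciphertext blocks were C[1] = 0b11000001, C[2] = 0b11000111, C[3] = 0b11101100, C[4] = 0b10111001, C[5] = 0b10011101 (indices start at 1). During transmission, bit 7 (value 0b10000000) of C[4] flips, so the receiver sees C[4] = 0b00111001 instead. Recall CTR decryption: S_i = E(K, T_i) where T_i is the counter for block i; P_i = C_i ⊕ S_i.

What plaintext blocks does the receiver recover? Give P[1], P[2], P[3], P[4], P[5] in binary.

P[1] = 0b11011011, P[2] = 0b11011100, P[3] = 0b10001000, P[4] = 0b01011100, P[5] = 0b11111011

Only C[4] changed, to 0b00111001. In CTR, a change in C_i flips the same bit in P_i only; the keystream is unaffected. Decrypting the received ciphertext:
P[1]: T = 0b10111110, S = E(K, T) = 0b00011010; 0b11000001 ⊕ 0b00011010 = 0b11011011.
P[2]: T = 0b10111111, S = E(K, T) = 0b00011011; 0b11000111 ⊕ 0b00011011 = 0b11011100.
P[3]: T = 0b11000000, S = E(K, T) = 0b01100100; 0b11101100 ⊕ 0b01100100 = 0b10001000.
P[4]: T = 0b11000001, S = E(K, T) = 0b01100101; 0b00111001 ⊕ 0b01100101 = 0b01011100.
P[5]: T = 0b11000010, S = E(K, T) = 0b01100110; 0b10011101 ⊕ 0b01100110 = 0b11111011.
Blocks that differ from the original plaintext: P[4].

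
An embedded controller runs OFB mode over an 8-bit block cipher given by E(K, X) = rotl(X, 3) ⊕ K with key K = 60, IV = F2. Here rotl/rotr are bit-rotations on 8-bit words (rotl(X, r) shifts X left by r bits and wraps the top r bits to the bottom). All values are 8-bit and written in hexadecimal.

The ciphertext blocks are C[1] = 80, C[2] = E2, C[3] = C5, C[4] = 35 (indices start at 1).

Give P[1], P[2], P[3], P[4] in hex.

OFB decryption: S_i = E(K, S_{i−1}) with S_{0} = IV; P_i = C_i ⊕ S_i.
P[1]: S = E(K, F2) = F7; 80 ⊕ F7 = 77.
P[2]: S = E(K, F7) = DF; E2 ⊕ DF = 3D.
P[3]: S = E(K, DF) = 9E; C5 ⊕ 9E = 5B.
P[4]: S = E(K, 9E) = 94; 35 ⊕ 94 = A1.

P[1] = 77, P[2] = 3D, P[3] = 5B, P[4] = A1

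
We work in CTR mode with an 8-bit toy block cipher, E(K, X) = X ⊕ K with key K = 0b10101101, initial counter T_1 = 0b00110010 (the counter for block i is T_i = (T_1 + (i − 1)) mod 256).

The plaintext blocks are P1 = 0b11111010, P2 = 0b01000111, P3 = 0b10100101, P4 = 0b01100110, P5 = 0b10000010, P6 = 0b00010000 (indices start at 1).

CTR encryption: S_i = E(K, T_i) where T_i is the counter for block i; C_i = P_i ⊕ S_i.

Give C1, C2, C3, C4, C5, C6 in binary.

C1 = 0b01100101, C2 = 0b11011001, C3 = 0b00111100, C4 = 0b11111110, C5 = 0b00011001, C6 = 0b10001010

C1: T = 0b00110010, S = E(K, T) = 0b10011111; 0b11111010 ⊕ 0b10011111 = 0b01100101.
C2: T = 0b00110011, S = E(K, T) = 0b10011110; 0b01000111 ⊕ 0b10011110 = 0b11011001.
C3: T = 0b00110100, S = E(K, T) = 0b10011001; 0b10100101 ⊕ 0b10011001 = 0b00111100.
C4: T = 0b00110101, S = E(K, T) = 0b10011000; 0b01100110 ⊕ 0b10011000 = 0b11111110.
C5: T = 0b00110110, S = E(K, T) = 0b10011011; 0b10000010 ⊕ 0b10011011 = 0b00011001.
C6: T = 0b00110111, S = E(K, T) = 0b10011010; 0b00010000 ⊕ 0b10011010 = 0b10001010.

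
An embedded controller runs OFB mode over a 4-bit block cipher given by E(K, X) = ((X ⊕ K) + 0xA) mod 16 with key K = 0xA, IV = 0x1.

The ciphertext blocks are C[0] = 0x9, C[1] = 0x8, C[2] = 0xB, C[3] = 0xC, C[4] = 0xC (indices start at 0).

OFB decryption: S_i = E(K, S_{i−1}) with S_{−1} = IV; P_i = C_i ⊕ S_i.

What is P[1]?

P[1] = 0x1

P[0]: S = E(K, 0x1) = 0x5; 0x9 ⊕ 0x5 = 0xC.
P[1]: S = E(K, 0x5) = 0x9; 0x8 ⊕ 0x9 = 0x1.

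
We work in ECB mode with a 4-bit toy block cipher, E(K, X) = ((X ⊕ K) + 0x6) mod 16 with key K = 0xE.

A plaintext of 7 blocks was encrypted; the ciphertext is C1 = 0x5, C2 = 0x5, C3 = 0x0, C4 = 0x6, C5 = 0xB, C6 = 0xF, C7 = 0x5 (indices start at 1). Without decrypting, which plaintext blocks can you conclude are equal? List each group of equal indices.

ECB encrypts each block independently with the same key, so equal ciphertext blocks imply equal plaintext blocks.
C1 = C2 = C7 = 0x5, so P1 = P2 = P7.

P1 = P2 = P7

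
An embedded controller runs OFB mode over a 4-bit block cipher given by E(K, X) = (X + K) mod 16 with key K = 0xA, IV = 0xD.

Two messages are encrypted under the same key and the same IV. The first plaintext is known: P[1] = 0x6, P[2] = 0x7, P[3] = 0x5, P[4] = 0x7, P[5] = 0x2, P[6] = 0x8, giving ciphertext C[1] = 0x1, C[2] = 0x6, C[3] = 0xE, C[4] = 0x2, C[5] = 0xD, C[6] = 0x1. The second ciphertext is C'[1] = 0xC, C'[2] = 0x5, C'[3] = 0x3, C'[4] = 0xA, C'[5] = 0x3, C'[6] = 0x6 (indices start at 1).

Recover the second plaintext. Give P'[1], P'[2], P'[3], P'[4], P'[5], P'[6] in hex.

P'[1] = 0xB, P'[2] = 0x4, P'[3] = 0x8, P'[4] = 0xF, P'[5] = 0xC, P'[6] = 0xF

In OFB with a reused IV, both messages share the same keystream S_i, so C_i ⊕ C'_i = P_i ⊕ P'_i and thus P'_i = P_i ⊕ C_i ⊕ C'_i.
P'[1]: 0x6 ⊕ 0x1 ⊕ 0xC = 0xB.
P'[2]: 0x7 ⊕ 0x6 ⊕ 0x5 = 0x4.
P'[3]: 0x5 ⊕ 0xE ⊕ 0x3 = 0x8.
P'[4]: 0x7 ⊕ 0x2 ⊕ 0xA = 0xF.
P'[5]: 0x2 ⊕ 0xD ⊕ 0x3 = 0xC.
P'[6]: 0x8 ⊕ 0x1 ⊕ 0x6 = 0xF.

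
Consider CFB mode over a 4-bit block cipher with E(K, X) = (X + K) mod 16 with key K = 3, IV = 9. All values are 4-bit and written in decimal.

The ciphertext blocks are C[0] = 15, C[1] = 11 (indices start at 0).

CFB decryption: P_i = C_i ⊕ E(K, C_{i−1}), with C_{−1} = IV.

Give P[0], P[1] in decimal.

P[0] = 3, P[1] = 9

P[0]: E(K, 9) = 12; 15 ⊕ 12 = 3.
P[1]: E(K, 15) = 2; 11 ⊕ 2 = 9.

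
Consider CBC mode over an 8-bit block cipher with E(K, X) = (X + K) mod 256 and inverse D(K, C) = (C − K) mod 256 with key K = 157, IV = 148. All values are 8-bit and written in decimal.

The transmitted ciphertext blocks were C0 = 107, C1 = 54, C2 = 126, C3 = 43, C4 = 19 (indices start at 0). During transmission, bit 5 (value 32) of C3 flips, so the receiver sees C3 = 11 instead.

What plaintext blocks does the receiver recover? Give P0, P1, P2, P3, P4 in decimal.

CBC decryption: P_i = D(K, C_i) ⊕ C_{i−1}, with C_{−1} = IV.
Only C3 changed, to 11. In CBC, a change in C_i garbles P_i and flips the same bit in P_{i+1}. Decrypting the received ciphertext:
P0: D(K, 107) = 206; 206 ⊕ 148 = 90.
P1: D(K, 54) = 153; 153 ⊕ 107 = 242.
P2: D(K, 126) = 225; 225 ⊕ 54 = 215.
P3: D(K, 11) = 110; 110 ⊕ 126 = 16.
P4: D(K, 19) = 118; 118 ⊕ 11 = 125.
Blocks that differ from the original plaintext: P3, P4.

P0 = 90, P1 = 242, P2 = 215, P3 = 16, P4 = 125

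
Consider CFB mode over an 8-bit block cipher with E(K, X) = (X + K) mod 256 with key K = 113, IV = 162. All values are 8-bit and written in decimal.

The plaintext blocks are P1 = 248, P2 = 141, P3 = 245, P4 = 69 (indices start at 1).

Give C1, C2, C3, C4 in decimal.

CFB encryption: C_i = P_i ⊕ E(K, C_{i−1}), with C_{0} = IV.
C1: E(K, 162) = 19; 248 ⊕ 19 = 235.
C2: E(K, 235) = 92; 141 ⊕ 92 = 209.
C3: E(K, 209) = 66; 245 ⊕ 66 = 183.
C4: E(K, 183) = 40; 69 ⊕ 40 = 109.

C1 = 235, C2 = 209, C3 = 183, C4 = 109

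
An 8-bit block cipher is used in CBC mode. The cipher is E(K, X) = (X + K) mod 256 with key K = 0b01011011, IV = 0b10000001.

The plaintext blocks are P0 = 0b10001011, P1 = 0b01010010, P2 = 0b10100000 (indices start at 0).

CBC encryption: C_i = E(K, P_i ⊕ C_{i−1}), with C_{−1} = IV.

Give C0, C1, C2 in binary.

C0 = 0b01100101, C1 = 0b10010010, C2 = 0b10001101

C0: P0 ⊕ 0b10000001 = 0b00001010; E(K, 0b00001010) = 0b01100101.
C1: P1 ⊕ 0b01100101 = 0b00110111; E(K, 0b00110111) = 0b10010010.
C2: P2 ⊕ 0b10010010 = 0b00110010; E(K, 0b00110010) = 0b10001101.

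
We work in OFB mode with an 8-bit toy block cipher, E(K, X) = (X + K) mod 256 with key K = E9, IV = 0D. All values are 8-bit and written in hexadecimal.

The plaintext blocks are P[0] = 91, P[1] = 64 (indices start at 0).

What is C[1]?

C[1] = BB

OFB encryption: S_i = E(K, S_{i−1}) with S_{−1} = IV; C_i = P_i ⊕ S_i.
C[0]: S = E(K, 0D) = F6; 91 ⊕ F6 = 67.
C[1]: S = E(K, F6) = DF; 64 ⊕ DF = BB.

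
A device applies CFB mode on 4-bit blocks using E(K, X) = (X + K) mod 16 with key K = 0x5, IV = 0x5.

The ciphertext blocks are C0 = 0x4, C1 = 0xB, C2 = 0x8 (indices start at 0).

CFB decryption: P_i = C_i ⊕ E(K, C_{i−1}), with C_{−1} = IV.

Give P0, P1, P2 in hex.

P0 = 0xE, P1 = 0x2, P2 = 0x8

P0: E(K, 0x5) = 0xA; 0x4 ⊕ 0xA = 0xE.
P1: E(K, 0x4) = 0x9; 0xB ⊕ 0x9 = 0x2.
P2: E(K, 0xB) = 0x0; 0x8 ⊕ 0x0 = 0x8.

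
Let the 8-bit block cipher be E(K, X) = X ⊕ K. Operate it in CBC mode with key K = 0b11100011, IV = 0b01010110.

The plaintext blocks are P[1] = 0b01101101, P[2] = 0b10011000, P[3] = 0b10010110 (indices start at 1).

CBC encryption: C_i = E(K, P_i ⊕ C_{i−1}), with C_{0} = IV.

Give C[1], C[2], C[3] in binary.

C[1]: P[1] ⊕ 0b01010110 = 0b00111011; E(K, 0b00111011) = 0b11011000.
C[2]: P[2] ⊕ 0b11011000 = 0b01000000; E(K, 0b01000000) = 0b10100011.
C[3]: P[3] ⊕ 0b10100011 = 0b00110101; E(K, 0b00110101) = 0b11010110.

C[1] = 0b11011000, C[2] = 0b10100011, C[3] = 0b11010110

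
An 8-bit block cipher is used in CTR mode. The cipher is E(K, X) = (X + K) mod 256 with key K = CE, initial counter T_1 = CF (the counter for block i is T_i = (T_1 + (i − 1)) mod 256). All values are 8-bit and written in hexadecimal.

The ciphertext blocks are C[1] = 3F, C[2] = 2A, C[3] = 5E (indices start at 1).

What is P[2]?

P[2] = B4

CTR decryption: S_i = E(K, T_i) where T_i is the counter for block i; P_i = C_i ⊕ S_i.
P[2]: T = D0, S = E(K, T) = 9E; 2A ⊕ 9E = B4.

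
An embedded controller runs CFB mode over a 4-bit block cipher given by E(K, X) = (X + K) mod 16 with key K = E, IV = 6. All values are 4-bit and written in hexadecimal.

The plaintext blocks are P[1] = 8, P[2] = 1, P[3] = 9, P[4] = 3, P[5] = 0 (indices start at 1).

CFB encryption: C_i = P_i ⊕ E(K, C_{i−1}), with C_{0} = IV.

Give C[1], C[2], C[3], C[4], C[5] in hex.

C[1] = C, C[2] = B, C[3] = 0, C[4] = D, C[5] = B

C[1]: E(K, 6) = 4; 8 ⊕ 4 = C.
C[2]: E(K, C) = A; 1 ⊕ A = B.
C[3]: E(K, B) = 9; 9 ⊕ 9 = 0.
C[4]: E(K, 0) = E; 3 ⊕ E = D.
C[5]: E(K, D) = B; 0 ⊕ B = B.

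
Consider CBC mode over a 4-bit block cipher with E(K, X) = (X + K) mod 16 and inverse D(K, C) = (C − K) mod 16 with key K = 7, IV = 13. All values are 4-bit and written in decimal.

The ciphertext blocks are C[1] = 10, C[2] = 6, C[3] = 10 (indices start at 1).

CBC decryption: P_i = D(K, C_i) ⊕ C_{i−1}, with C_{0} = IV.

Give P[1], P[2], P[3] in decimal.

P[1] = 14, P[2] = 5, P[3] = 5

P[1]: D(K, 10) = 3; 3 ⊕ 13 = 14.
P[2]: D(K, 6) = 15; 15 ⊕ 10 = 5.
P[3]: D(K, 10) = 3; 3 ⊕ 6 = 5.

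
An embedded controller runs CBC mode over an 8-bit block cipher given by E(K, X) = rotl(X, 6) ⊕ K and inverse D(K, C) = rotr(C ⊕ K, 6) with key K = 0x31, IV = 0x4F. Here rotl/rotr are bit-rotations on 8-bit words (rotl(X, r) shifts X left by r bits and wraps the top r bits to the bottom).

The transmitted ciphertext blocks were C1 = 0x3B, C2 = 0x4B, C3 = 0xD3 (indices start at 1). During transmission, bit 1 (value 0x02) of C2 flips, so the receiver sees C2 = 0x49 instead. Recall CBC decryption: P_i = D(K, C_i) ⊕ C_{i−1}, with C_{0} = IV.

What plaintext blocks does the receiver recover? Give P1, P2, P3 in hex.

Only C2 changed, to 0x49. In CBC, a change in C_i garbles P_i and flips the same bit in P_{i+1}. Decrypting the received ciphertext:
P1: D(K, 0x3B) = 0x28; 0x28 ⊕ 0x4F = 0x67.
P2: D(K, 0x49) = 0xE1; 0xE1 ⊕ 0x3B = 0xDA.
P3: D(K, 0xD3) = 0x8B; 0x8B ⊕ 0x49 = 0xC2.
Blocks that differ from the original plaintext: P2, P3.

P1 = 0x67, P2 = 0xDA, P3 = 0xC2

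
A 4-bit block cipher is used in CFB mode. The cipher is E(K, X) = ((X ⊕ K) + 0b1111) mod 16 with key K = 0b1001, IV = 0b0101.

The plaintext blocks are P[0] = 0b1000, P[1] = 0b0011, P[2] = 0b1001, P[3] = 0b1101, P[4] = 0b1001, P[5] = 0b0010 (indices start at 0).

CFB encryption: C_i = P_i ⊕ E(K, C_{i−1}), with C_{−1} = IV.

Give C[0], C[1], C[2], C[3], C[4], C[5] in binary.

C[0] = 0b0011, C[1] = 0b1010, C[2] = 0b1011, C[3] = 0b1100, C[4] = 0b1101, C[5] = 0b0001

C[0]: E(K, 0b0101) = 0b1011; 0b1000 ⊕ 0b1011 = 0b0011.
C[1]: E(K, 0b0011) = 0b1001; 0b0011 ⊕ 0b1001 = 0b1010.
C[2]: E(K, 0b1010) = 0b0010; 0b1001 ⊕ 0b0010 = 0b1011.
C[3]: E(K, 0b1011) = 0b0001; 0b1101 ⊕ 0b0001 = 0b1100.
C[4]: E(K, 0b1100) = 0b0100; 0b1001 ⊕ 0b0100 = 0b1101.
C[5]: E(K, 0b1101) = 0b0011; 0b0010 ⊕ 0b0011 = 0b0001.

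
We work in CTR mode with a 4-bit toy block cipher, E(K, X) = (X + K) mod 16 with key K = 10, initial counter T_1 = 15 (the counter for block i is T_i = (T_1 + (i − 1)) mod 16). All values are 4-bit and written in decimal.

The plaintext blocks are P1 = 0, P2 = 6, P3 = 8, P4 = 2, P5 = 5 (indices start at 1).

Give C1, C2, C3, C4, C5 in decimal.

C1 = 9, C2 = 12, C3 = 3, C4 = 14, C5 = 8

CTR encryption: S_i = E(K, T_i) where T_i is the counter for block i; C_i = P_i ⊕ S_i.
C1: T = 15, S = E(K, T) = 9; 0 ⊕ 9 = 9.
C2: T = 0, S = E(K, T) = 10; 6 ⊕ 10 = 12.
C3: T = 1, S = E(K, T) = 11; 8 ⊕ 11 = 3.
C4: T = 2, S = E(K, T) = 12; 2 ⊕ 12 = 14.
C5: T = 3, S = E(K, T) = 13; 5 ⊕ 13 = 8.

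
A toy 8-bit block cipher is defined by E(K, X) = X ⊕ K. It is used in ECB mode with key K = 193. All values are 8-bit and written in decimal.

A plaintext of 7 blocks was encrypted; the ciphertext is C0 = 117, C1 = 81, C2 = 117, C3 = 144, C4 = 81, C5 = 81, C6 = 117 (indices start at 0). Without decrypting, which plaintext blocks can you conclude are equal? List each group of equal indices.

P0 = P2 = P6; P1 = P4 = P5

ECB encrypts each block independently with the same key, so equal ciphertext blocks imply equal plaintext blocks.
C0 = C2 = C6 = 117, so P0 = P2 = P6.
C1 = C4 = C5 = 81, so P1 = P4 = P5.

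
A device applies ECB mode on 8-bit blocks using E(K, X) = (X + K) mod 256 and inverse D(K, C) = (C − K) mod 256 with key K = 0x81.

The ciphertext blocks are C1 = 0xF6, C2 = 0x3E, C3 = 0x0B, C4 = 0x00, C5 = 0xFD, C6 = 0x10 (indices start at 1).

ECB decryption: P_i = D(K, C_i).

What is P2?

P2 = 0xBD

P2: D(K, 0x3E) = 0xBD.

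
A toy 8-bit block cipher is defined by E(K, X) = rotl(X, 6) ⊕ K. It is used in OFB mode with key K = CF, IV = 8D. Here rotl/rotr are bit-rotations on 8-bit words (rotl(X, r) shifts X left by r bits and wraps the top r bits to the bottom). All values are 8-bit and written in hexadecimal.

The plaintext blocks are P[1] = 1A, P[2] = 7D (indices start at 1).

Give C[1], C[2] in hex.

C[1] = B6, C[2] = 99

OFB encryption: S_i = E(K, S_{i−1}) with S_{0} = IV; C_i = P_i ⊕ S_i.
C[1]: S = E(K, 8D) = AC; 1A ⊕ AC = B6.
C[2]: S = E(K, AC) = E4; 7D ⊕ E4 = 99.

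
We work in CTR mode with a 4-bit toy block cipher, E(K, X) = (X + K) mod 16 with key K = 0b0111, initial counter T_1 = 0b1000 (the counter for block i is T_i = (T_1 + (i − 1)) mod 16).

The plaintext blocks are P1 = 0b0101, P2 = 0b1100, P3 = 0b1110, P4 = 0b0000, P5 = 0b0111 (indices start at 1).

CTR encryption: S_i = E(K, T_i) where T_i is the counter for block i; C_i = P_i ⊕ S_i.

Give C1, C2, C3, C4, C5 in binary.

C1: T = 0b1000, S = E(K, T) = 0b1111; 0b0101 ⊕ 0b1111 = 0b1010.
C2: T = 0b1001, S = E(K, T) = 0b0000; 0b1100 ⊕ 0b0000 = 0b1100.
C3: T = 0b1010, S = E(K, T) = 0b0001; 0b1110 ⊕ 0b0001 = 0b1111.
C4: T = 0b1011, S = E(K, T) = 0b0010; 0b0000 ⊕ 0b0010 = 0b0010.
C5: T = 0b1100, S = E(K, T) = 0b0011; 0b0111 ⊕ 0b0011 = 0b0100.

C1 = 0b1010, C2 = 0b1100, C3 = 0b1111, C4 = 0b0010, C5 = 0b0100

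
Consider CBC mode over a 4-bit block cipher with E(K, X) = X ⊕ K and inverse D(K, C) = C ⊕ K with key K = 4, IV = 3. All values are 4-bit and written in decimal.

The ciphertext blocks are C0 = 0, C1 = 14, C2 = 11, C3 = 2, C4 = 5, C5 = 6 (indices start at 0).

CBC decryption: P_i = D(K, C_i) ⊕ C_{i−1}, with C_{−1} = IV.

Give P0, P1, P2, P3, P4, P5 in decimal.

P0 = 7, P1 = 10, P2 = 1, P3 = 13, P4 = 3, P5 = 7

P0: D(K, 0) = 4; 4 ⊕ 3 = 7.
P1: D(K, 14) = 10; 10 ⊕ 0 = 10.
P2: D(K, 11) = 15; 15 ⊕ 14 = 1.
P3: D(K, 2) = 6; 6 ⊕ 11 = 13.
P4: D(K, 5) = 1; 1 ⊕ 2 = 3.
P5: D(K, 6) = 2; 2 ⊕ 5 = 7.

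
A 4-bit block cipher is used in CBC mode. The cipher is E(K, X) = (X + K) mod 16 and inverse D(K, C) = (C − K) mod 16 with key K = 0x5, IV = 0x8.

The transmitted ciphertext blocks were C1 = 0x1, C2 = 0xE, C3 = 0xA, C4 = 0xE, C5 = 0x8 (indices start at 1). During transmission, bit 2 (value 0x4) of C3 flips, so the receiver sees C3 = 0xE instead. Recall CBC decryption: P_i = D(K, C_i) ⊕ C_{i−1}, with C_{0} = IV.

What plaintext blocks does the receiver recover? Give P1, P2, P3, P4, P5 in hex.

P1 = 0x4, P2 = 0x8, P3 = 0x7, P4 = 0x7, P5 = 0xD

Only C3 changed, to 0xE. In CBC, a change in C_i garbles P_i and flips the same bit in P_{i+1}. Decrypting the received ciphertext:
P1: D(K, 0x1) = 0xC; 0xC ⊕ 0x8 = 0x4.
P2: D(K, 0xE) = 0x9; 0x9 ⊕ 0x1 = 0x8.
P3: D(K, 0xE) = 0x9; 0x9 ⊕ 0xE = 0x7.
P4: D(K, 0xE) = 0x9; 0x9 ⊕ 0xE = 0x7.
P5: D(K, 0x8) = 0x3; 0x3 ⊕ 0xE = 0xD.
Blocks that differ from the original plaintext: P3, P4.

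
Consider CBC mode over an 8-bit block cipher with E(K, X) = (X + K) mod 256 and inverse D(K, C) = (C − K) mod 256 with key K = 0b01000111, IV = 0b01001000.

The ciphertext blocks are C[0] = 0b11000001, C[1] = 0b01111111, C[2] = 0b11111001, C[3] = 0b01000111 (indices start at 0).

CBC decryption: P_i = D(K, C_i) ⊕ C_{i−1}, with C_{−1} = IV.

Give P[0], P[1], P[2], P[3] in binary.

P[0]: D(K, 0b11000001) = 0b01111010; 0b01111010 ⊕ 0b01001000 = 0b00110010.
P[1]: D(K, 0b01111111) = 0b00111000; 0b00111000 ⊕ 0b11000001 = 0b11111001.
P[2]: D(K, 0b11111001) = 0b10110010; 0b10110010 ⊕ 0b01111111 = 0b11001101.
P[3]: D(K, 0b01000111) = 0b00000000; 0b00000000 ⊕ 0b11111001 = 0b11111001.

P[0] = 0b00110010, P[1] = 0b11111001, P[2] = 0b11001101, P[3] = 0b11111001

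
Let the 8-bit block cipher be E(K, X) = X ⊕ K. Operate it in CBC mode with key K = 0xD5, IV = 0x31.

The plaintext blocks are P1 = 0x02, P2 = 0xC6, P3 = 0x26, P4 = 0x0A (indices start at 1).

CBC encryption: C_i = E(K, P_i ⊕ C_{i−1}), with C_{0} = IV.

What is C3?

C3 = 0x06

C1: P1 ⊕ 0x31 = 0x33; E(K, 0x33) = 0xE6.
C2: P2 ⊕ 0xE6 = 0x20; E(K, 0x20) = 0xF5.
C3: P3 ⊕ 0xF5 = 0xD3; E(K, 0xD3) = 0x06.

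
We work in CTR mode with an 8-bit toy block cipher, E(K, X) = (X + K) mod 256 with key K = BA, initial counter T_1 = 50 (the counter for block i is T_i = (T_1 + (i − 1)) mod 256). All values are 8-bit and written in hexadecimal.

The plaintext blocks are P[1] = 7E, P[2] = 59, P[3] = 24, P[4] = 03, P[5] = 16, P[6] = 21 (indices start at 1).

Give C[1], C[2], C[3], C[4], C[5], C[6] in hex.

CTR encryption: S_i = E(K, T_i) where T_i is the counter for block i; C_i = P_i ⊕ S_i.
C[1]: T = 50, S = E(K, T) = 0A; 7E ⊕ 0A = 74.
C[2]: T = 51, S = E(K, T) = 0B; 59 ⊕ 0B = 52.
C[3]: T = 52, S = E(K, T) = 0C; 24 ⊕ 0C = 28.
C[4]: T = 53, S = E(K, T) = 0D; 03 ⊕ 0D = 0E.
C[5]: T = 54, S = E(K, T) = 0E; 16 ⊕ 0E = 18.
C[6]: T = 55, S = E(K, T) = 0F; 21 ⊕ 0F = 2E.

C[1] = 74, C[2] = 52, C[3] = 28, C[4] = 0E, C[5] = 18, C[6] = 2E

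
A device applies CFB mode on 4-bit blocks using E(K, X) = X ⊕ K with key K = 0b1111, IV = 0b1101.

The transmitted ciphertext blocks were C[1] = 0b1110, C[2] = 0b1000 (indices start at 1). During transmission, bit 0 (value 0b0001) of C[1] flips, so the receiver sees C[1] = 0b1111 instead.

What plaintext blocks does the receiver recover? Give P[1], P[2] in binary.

CFB decryption: P_i = C_i ⊕ E(K, C_{i−1}), with C_{0} = IV.
Only C[1] changed, to 0b1111. In CFB, a change in C_i flips the same bit in P_i and garbles P_{i+1}. Decrypting the received ciphertext:
P[1]: E(K, 0b1101) = 0b0010; 0b1111 ⊕ 0b0010 = 0b1101.
P[2]: E(K, 0b1111) = 0b0000; 0b1000 ⊕ 0b0000 = 0b1000.
Blocks that differ from the original plaintext: P[1], P[2].

P[1] = 0b1101, P[2] = 0b1000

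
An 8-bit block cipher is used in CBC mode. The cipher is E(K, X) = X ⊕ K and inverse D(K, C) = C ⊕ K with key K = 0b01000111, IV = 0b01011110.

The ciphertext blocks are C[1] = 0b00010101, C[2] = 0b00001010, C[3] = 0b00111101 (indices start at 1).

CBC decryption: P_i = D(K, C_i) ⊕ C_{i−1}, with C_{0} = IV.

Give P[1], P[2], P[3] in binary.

P[1]: D(K, 0b00010101) = 0b01010010; 0b01010010 ⊕ 0b01011110 = 0b00001100.
P[2]: D(K, 0b00001010) = 0b01001101; 0b01001101 ⊕ 0b00010101 = 0b01011000.
P[3]: D(K, 0b00111101) = 0b01111010; 0b01111010 ⊕ 0b00001010 = 0b01110000.

P[1] = 0b00001100, P[2] = 0b01011000, P[3] = 0b01110000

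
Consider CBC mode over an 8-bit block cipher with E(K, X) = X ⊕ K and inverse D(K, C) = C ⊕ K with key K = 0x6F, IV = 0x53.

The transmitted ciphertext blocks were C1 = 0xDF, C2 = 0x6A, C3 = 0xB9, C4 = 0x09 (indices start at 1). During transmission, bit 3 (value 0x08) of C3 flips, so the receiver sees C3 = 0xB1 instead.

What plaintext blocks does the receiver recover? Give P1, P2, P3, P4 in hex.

P1 = 0xE3, P2 = 0xDA, P3 = 0xB4, P4 = 0xD7

CBC decryption: P_i = D(K, C_i) ⊕ C_{i−1}, with C_{0} = IV.
Only C3 changed, to 0xB1. In CBC, a change in C_i garbles P_i and flips the same bit in P_{i+1}. Decrypting the received ciphertext:
P1: D(K, 0xDF) = 0xB0; 0xB0 ⊕ 0x53 = 0xE3.
P2: D(K, 0x6A) = 0x05; 0x05 ⊕ 0xDF = 0xDA.
P3: D(K, 0xB1) = 0xDE; 0xDE ⊕ 0x6A = 0xB4.
P4: D(K, 0x09) = 0x66; 0x66 ⊕ 0xB1 = 0xD7.
Blocks that differ from the original plaintext: P3, P4.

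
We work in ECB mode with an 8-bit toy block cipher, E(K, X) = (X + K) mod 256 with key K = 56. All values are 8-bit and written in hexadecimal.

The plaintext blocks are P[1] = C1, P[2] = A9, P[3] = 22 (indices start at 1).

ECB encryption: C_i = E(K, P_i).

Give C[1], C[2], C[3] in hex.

C[1]: E(K, C1) = 17.
C[2]: E(K, A9) = FF.
C[3]: E(K, 22) = 78.

C[1] = 17, C[2] = FF, C[3] = 78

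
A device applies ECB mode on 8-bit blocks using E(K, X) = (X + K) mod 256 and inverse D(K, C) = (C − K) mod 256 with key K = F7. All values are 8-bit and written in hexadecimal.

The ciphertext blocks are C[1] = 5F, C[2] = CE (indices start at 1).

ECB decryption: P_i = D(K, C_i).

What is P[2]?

P[2]: D(K, CE) = D7.

P[2] = D7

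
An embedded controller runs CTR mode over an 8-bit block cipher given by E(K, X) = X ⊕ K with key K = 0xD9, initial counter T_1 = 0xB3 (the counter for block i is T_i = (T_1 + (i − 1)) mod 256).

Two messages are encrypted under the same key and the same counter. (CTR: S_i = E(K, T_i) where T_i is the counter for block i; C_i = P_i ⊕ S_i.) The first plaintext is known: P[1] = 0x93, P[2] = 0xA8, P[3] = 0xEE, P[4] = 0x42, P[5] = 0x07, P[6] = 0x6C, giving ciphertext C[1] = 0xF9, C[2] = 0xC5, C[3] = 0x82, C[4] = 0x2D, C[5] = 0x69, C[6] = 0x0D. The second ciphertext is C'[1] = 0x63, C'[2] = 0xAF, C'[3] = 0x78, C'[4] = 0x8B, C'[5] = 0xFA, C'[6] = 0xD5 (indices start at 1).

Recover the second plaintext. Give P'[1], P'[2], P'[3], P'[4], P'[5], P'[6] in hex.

P'[1] = 0x09, P'[2] = 0xC2, P'[3] = 0x14, P'[4] = 0xE4, P'[5] = 0x94, P'[6] = 0xB4

In CTR with a reused counter, both messages share the same keystream S_i, so C_i ⊕ C'_i = P_i ⊕ P'_i and thus P'_i = P_i ⊕ C_i ⊕ C'_i.
P'[1]: 0x93 ⊕ 0xF9 ⊕ 0x63 = 0x09.
P'[2]: 0xA8 ⊕ 0xC5 ⊕ 0xAF = 0xC2.
P'[3]: 0xEE ⊕ 0x82 ⊕ 0x78 = 0x14.
P'[4]: 0x42 ⊕ 0x2D ⊕ 0x8B = 0xE4.
P'[5]: 0x07 ⊕ 0x69 ⊕ 0xFA = 0x94.
P'[6]: 0x6C ⊕ 0x0D ⊕ 0xD5 = 0xB4.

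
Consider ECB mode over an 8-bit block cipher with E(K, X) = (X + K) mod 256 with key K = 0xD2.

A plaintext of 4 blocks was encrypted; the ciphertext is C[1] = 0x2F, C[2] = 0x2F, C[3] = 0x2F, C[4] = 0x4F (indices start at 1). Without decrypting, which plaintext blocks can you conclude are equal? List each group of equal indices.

P[1] = P[2] = P[3]

ECB encrypts each block independently with the same key, so equal ciphertext blocks imply equal plaintext blocks.
C[1] = C[2] = C[3] = 0x2F, so P[1] = P[2] = P[3].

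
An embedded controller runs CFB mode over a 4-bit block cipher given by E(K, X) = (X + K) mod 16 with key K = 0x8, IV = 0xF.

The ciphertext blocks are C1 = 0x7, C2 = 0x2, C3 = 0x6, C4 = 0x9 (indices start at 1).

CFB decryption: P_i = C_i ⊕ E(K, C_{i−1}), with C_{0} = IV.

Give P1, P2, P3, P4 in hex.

P1: E(K, 0xF) = 0x7; 0x7 ⊕ 0x7 = 0x0.
P2: E(K, 0x7) = 0xF; 0x2 ⊕ 0xF = 0xD.
P3: E(K, 0x2) = 0xA; 0x6 ⊕ 0xA = 0xC.
P4: E(K, 0x6) = 0xE; 0x9 ⊕ 0xE = 0x7.

P1 = 0x0, P2 = 0xD, P3 = 0xC, P4 = 0x7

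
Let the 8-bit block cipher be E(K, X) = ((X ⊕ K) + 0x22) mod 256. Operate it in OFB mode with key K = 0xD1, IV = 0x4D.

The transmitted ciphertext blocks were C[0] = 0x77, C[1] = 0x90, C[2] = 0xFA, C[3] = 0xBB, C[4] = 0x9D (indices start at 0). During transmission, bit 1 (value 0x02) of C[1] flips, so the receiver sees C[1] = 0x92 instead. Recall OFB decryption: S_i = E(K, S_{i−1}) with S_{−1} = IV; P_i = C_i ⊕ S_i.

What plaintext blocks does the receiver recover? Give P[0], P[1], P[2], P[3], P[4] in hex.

P[0] = 0xC9, P[1] = 0x03, P[2] = 0x98, P[3] = 0x6E, P[4] = 0xBB

Only C[1] changed, to 0x92. In OFB, a change in C_i flips the same bit in P_i only; the keystream is unaffected. Decrypting the received ciphertext:
P[0]: S = E(K, 0x4D) = 0xBE; 0x77 ⊕ 0xBE = 0xC9.
P[1]: S = E(K, 0xBE) = 0x91; 0x92 ⊕ 0x91 = 0x03.
P[2]: S = E(K, 0x91) = 0x62; 0xFA ⊕ 0x62 = 0x98.
P[3]: S = E(K, 0x62) = 0xD5; 0xBB ⊕ 0xD5 = 0x6E.
P[4]: S = E(K, 0xD5) = 0x26; 0x9D ⊕ 0x26 = 0xBB.
Blocks that differ from the original plaintext: P[1].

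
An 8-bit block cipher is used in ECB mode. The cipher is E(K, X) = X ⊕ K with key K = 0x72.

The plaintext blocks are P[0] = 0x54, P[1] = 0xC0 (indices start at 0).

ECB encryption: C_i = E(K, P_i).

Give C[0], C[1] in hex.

C[0] = 0x26, C[1] = 0xB2

C[0]: E(K, 0x54) = 0x26.
C[1]: E(K, 0xC0) = 0xB2.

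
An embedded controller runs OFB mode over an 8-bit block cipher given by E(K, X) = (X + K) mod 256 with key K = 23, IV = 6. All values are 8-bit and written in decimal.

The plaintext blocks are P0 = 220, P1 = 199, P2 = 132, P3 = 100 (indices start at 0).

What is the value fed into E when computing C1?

29

OFB encryption: S_i = E(K, S_{i−1}) with S_{−1} = IV; C_i = P_i ⊕ S_i.
C0: S = E(K, 6) = 29; 220 ⊕ 29 = 193.
C1: S = E(K, 29) = 52; 199 ⊕ 52 = 243.
So the input to E for block 1 is 29.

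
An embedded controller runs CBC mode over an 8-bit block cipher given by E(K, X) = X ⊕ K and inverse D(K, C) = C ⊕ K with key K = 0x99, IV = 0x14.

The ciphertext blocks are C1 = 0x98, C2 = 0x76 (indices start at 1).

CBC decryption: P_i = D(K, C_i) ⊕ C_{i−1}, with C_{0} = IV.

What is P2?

P2: D(K, 0x76) = 0xEF; 0xEF ⊕ 0x98 = 0x77.

P2 = 0x77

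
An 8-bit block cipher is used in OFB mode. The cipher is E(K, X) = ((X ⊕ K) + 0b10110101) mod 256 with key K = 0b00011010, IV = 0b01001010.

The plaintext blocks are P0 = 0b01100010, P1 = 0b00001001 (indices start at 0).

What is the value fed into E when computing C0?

OFB encryption: S_i = E(K, S_{i−1}) with S_{−1} = IV; C_i = P_i ⊕ S_i.
C0: S = E(K, 0b01001010) = 0b00000101; 0b01100010 ⊕ 0b00000101 = 0b01100111.
So the input to E for block 0 is 0b01001010.

0b01001010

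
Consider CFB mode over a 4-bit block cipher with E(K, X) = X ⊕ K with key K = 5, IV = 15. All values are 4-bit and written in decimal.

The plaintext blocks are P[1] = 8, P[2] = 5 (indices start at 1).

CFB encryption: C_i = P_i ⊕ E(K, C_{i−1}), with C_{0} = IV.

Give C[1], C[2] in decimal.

C[1]: E(K, 15) = 10; 8 ⊕ 10 = 2.
C[2]: E(K, 2) = 7; 5 ⊕ 7 = 2.

C[1] = 2, C[2] = 2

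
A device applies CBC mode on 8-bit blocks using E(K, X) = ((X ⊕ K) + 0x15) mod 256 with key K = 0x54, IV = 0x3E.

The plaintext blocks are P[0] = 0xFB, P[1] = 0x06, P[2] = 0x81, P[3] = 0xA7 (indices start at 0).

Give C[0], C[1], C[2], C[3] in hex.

CBC encryption: C_i = E(K, P_i ⊕ C_{i−1}), with C_{−1} = IV.
C[0]: P[0] ⊕ 0x3E = 0xC5; E(K, 0xC5) = 0xA6.
C[1]: P[1] ⊕ 0xA6 = 0xA0; E(K, 0xA0) = 0x09.
C[2]: P[2] ⊕ 0x09 = 0x88; E(K, 0x88) = 0xF1.
C[3]: P[3] ⊕ 0xF1 = 0x56; E(K, 0x56) = 0x17.

C[0] = 0xA6, C[1] = 0x09, C[2] = 0xF1, C[3] = 0x17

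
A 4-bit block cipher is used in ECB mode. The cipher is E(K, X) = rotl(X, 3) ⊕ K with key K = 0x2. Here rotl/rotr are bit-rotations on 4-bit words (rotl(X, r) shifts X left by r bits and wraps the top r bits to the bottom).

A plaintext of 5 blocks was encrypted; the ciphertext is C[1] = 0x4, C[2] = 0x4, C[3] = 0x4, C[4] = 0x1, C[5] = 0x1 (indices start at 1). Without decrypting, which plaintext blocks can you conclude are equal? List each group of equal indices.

P[1] = P[2] = P[3]; P[4] = P[5]

ECB encrypts each block independently with the same key, so equal ciphertext blocks imply equal plaintext blocks.
C[1] = C[2] = C[3] = 0x4, so P[1] = P[2] = P[3].
C[4] = C[5] = 0x1, so P[4] = P[5].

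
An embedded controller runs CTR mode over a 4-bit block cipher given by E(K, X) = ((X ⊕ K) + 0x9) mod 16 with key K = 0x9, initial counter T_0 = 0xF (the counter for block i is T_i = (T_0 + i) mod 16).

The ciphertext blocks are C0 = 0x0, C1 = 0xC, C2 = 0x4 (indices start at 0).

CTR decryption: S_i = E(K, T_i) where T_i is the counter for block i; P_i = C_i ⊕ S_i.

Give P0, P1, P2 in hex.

P0 = 0xF, P1 = 0xE, P2 = 0x5

P0: T = 0xF, S = E(K, T) = 0xF; 0x0 ⊕ 0xF = 0xF.
P1: T = 0x0, S = E(K, T) = 0x2; 0xC ⊕ 0x2 = 0xE.
P2: T = 0x1, S = E(K, T) = 0x1; 0x4 ⊕ 0x1 = 0x5.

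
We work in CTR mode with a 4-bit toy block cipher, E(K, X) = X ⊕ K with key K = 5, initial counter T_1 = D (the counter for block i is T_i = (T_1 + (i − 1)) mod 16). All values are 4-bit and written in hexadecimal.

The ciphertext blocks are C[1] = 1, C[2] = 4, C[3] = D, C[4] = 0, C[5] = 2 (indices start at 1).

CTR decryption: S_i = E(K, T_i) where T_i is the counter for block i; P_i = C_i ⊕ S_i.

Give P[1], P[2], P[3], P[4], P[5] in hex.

P[1] = 9, P[2] = F, P[3] = 7, P[4] = 5, P[5] = 6

P[1]: T = D, S = E(K, T) = 8; 1 ⊕ 8 = 9.
P[2]: T = E, S = E(K, T) = B; 4 ⊕ B = F.
P[3]: T = F, S = E(K, T) = A; D ⊕ A = 7.
P[4]: T = 0, S = E(K, T) = 5; 0 ⊕ 5 = 5.
P[5]: T = 1, S = E(K, T) = 4; 2 ⊕ 4 = 6.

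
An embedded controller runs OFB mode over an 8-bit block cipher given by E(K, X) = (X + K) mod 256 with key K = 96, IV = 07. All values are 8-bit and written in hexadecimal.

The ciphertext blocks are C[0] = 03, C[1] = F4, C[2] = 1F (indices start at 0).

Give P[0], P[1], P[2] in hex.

P[0] = 9E, P[1] = C7, P[2] = D6

OFB decryption: S_i = E(K, S_{i−1}) with S_{−1} = IV; P_i = C_i ⊕ S_i.
P[0]: S = E(K, 07) = 9D; 03 ⊕ 9D = 9E.
P[1]: S = E(K, 9D) = 33; F4 ⊕ 33 = C7.
P[2]: S = E(K, 33) = C9; 1F ⊕ C9 = D6.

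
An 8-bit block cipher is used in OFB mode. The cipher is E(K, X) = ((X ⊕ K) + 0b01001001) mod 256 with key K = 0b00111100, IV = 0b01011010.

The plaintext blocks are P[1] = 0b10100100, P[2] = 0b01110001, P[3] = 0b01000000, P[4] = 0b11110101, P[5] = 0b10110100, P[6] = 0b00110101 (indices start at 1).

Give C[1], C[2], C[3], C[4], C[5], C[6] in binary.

C[1] = 0b00001011, C[2] = 0b10101101, C[3] = 0b01101001, C[4] = 0b10101011, C[5] = 0b00011111, C[6] = 0b11010101

OFB encryption: S_i = E(K, S_{i−1}) with S_{0} = IV; C_i = P_i ⊕ S_i.
C[1]: S = E(K, 0b01011010) = 0b10101111; 0b10100100 ⊕ 0b10101111 = 0b00001011.
C[2]: S = E(K, 0b10101111) = 0b11011100; 0b01110001 ⊕ 0b11011100 = 0b10101101.
C[3]: S = E(K, 0b11011100) = 0b00101001; 0b01000000 ⊕ 0b00101001 = 0b01101001.
C[4]: S = E(K, 0b00101001) = 0b01011110; 0b11110101 ⊕ 0b01011110 = 0b10101011.
C[5]: S = E(K, 0b01011110) = 0b10101011; 0b10110100 ⊕ 0b10101011 = 0b00011111.
C[6]: S = E(K, 0b10101011) = 0b11100000; 0b00110101 ⊕ 0b11100000 = 0b11010101.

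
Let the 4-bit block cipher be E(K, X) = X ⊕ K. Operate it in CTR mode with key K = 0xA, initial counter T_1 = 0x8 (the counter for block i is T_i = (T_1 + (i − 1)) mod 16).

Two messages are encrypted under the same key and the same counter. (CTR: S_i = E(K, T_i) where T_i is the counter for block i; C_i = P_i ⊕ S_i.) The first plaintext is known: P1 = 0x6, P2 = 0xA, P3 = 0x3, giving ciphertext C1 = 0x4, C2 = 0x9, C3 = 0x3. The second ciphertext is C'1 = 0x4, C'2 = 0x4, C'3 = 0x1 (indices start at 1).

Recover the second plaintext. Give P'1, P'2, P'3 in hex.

In CTR with a reused counter, both messages share the same keystream S_i, so C_i ⊕ C'_i = P_i ⊕ P'_i and thus P'_i = P_i ⊕ C_i ⊕ C'_i.
P'1: 0x6 ⊕ 0x4 ⊕ 0x4 = 0x6.
P'2: 0xA ⊕ 0x9 ⊕ 0x4 = 0x7.
P'3: 0x3 ⊕ 0x3 ⊕ 0x1 = 0x1.

P'1 = 0x6, P'2 = 0x7, P'3 = 0x1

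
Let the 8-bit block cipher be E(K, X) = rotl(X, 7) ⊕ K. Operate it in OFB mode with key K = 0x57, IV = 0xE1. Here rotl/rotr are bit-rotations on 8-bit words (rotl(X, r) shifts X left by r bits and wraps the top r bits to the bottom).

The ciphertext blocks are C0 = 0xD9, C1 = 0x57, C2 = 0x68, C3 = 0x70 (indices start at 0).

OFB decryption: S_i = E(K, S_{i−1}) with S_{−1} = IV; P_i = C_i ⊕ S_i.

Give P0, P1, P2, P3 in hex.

P0 = 0x7E, P1 = 0xD3, P2 = 0x7D, P3 = 0xAD

P0: S = E(K, 0xE1) = 0xA7; 0xD9 ⊕ 0xA7 = 0x7E.
P1: S = E(K, 0xA7) = 0x84; 0x57 ⊕ 0x84 = 0xD3.
P2: S = E(K, 0x84) = 0x15; 0x68 ⊕ 0x15 = 0x7D.
P3: S = E(K, 0x15) = 0xDD; 0x70 ⊕ 0xDD = 0xAD.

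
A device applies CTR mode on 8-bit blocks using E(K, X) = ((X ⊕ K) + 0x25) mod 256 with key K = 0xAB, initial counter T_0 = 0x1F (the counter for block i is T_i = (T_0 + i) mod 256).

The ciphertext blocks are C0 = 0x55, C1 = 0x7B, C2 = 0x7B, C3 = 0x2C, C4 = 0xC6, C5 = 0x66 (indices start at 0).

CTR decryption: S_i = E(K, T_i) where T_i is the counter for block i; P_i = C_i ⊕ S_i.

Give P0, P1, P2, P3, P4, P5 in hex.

P0: T = 0x1F, S = E(K, T) = 0xD9; 0x55 ⊕ 0xD9 = 0x8C.
P1: T = 0x20, S = E(K, T) = 0xB0; 0x7B ⊕ 0xB0 = 0xCB.
P2: T = 0x21, S = E(K, T) = 0xAF; 0x7B ⊕ 0xAF = 0xD4.
P3: T = 0x22, S = E(K, T) = 0xAE; 0x2C ⊕ 0xAE = 0x82.
P4: T = 0x23, S = E(K, T) = 0xAD; 0xC6 ⊕ 0xAD = 0x6B.
P5: T = 0x24, S = E(K, T) = 0xB4; 0x66 ⊕ 0xB4 = 0xD2.

P0 = 0x8C, P1 = 0xCB, P2 = 0xD4, P3 = 0x82, P4 = 0x6B, P5 = 0xD2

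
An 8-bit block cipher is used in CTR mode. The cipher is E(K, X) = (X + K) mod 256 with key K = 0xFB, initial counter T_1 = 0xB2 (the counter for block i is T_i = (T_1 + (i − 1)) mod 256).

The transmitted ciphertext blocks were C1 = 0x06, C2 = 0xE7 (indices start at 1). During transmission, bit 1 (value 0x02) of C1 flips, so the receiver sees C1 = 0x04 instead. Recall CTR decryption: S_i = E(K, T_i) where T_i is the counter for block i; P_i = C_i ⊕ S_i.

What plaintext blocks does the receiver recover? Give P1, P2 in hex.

Only C1 changed, to 0x04. In CTR, a change in C_i flips the same bit in P_i only; the keystream is unaffected. Decrypting the received ciphertext:
P1: T = 0xB2, S = E(K, T) = 0xAD; 0x04 ⊕ 0xAD = 0xA9.
P2: T = 0xB3, S = E(K, T) = 0xAE; 0xE7 ⊕ 0xAE = 0x49.
Blocks that differ from the original plaintext: P1.

P1 = 0xA9, P2 = 0x49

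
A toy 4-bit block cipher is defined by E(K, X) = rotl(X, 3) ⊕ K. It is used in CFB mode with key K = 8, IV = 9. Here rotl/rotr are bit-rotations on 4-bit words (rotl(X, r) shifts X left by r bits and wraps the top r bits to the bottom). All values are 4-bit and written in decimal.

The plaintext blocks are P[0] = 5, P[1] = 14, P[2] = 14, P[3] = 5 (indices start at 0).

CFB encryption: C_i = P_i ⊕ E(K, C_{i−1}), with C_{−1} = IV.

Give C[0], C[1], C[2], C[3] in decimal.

C[0]: E(K, 9) = 4; 5 ⊕ 4 = 1.
C[1]: E(K, 1) = 0; 14 ⊕ 0 = 14.
C[2]: E(K, 14) = 15; 14 ⊕ 15 = 1.
C[3]: E(K, 1) = 0; 5 ⊕ 0 = 5.

C[0] = 1, C[1] = 14, C[2] = 1, C[3] = 5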